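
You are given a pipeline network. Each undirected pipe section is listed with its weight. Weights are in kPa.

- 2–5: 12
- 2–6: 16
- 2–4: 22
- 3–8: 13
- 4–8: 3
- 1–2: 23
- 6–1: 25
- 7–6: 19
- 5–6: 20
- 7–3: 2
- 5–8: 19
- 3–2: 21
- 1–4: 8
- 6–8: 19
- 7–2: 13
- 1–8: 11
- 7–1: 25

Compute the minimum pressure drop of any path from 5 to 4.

22 kPa

Settle nodes by increasing distance from 5:
5: 0
2: 12  (via 5)
8: 19  (via 5)
6: 20  (via 5)
4: 22  (via 8)
Shortest route: 5–8–4 = 22 kPa.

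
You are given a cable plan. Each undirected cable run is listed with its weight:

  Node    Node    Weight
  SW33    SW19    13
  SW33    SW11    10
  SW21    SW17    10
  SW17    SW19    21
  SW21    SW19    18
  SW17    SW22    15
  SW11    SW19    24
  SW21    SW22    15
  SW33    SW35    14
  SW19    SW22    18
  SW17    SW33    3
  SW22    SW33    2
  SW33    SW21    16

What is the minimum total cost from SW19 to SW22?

Compare a few routes:
SW19 - SW33 - SW22: 13+2 = 15
SW19 - SW17 - SW33 - SW22: 21+3+2 = 26
SW19 - SW22: 18 = 18
The minimum is 15 via SW19 - SW33 - SW22.

15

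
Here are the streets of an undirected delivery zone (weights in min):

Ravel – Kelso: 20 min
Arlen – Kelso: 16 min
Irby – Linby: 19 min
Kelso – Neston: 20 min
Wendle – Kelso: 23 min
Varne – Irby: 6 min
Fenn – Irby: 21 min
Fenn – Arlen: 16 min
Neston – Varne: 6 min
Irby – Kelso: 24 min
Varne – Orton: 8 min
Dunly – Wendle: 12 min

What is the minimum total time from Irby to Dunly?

59 min

Enumerating some paths:
Irby - Varne - Neston - Kelso - Wendle - Dunly: 6+6+20+23+12 = 67
Irby - Fenn - Arlen - Kelso - Wendle - Dunly: 21+16+16+23+12 = 88
Irby - Kelso - Wendle - Dunly: 24+23+12 = 59
Cheapest is Irby - Kelso - Wendle - Dunly at 59 min.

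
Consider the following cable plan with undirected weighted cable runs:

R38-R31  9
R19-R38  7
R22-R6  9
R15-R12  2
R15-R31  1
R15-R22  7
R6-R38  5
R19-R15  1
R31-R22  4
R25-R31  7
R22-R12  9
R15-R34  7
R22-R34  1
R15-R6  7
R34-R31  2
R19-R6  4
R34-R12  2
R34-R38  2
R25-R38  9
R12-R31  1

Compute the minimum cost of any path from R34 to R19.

4

Enumerating some paths:
R34–R12–R31–R15–R19: 2+1+1+1 = 5
R34–R12–R15–R19: 2+2+1 = 5
R34–R31–R15–R19: 2+1+1 = 4
Cheapest is R34–R31–R15–R19 at 4.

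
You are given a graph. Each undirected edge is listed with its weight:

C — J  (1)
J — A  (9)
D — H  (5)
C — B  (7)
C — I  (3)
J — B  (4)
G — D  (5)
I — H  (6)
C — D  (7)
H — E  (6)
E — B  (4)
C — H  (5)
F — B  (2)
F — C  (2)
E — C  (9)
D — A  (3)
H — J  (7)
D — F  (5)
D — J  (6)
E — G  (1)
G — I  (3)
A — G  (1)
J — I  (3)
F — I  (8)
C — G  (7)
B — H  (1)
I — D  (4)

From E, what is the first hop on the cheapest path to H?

B

Compare a few routes:
E–H: 6 = 6
E–B–H: 4+1 = 5
Cheapest is E–B–H at 5.
So from E the first move is to B.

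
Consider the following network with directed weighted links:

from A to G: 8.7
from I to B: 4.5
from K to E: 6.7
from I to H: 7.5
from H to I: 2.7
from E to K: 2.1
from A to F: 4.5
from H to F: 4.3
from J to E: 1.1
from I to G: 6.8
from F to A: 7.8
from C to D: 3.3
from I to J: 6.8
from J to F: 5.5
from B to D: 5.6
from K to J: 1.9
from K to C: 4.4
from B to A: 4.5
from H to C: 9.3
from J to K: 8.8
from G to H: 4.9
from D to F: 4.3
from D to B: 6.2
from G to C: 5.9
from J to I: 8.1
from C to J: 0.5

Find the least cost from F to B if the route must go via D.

31.9

Best F to D: F → A → G → C → D costing 25.7
Best D to B: D → B costing 6.2
Total via D: 25.7 + 6.2 = 31.9.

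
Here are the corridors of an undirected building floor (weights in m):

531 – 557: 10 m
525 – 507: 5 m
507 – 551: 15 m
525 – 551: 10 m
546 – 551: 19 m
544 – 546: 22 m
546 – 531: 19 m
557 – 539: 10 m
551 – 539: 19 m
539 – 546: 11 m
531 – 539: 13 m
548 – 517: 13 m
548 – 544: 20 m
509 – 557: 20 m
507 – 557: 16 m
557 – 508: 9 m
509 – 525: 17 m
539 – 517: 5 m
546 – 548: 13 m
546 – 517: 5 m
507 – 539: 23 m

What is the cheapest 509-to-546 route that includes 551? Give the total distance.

Shortest 509→551: 509–525–551 = 27
Shortest 551→546: 551–546 = 19
Total via 551: 27 + 19 = 46 m.

46 m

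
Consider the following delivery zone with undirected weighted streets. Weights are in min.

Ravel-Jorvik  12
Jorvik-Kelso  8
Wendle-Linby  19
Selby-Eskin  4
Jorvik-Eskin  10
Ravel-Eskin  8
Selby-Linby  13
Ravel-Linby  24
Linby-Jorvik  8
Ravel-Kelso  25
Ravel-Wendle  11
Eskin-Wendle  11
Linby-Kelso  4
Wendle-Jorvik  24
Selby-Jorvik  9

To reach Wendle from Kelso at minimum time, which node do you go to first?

Linby

Compare a few routes:
Kelso → Linby → Wendle: 4+19 = 23
Kelso → Jorvik → Eskin → Wendle: 8+10+11 = 29
The minimum is 23 min via Kelso → Linby → Wendle.
So from Kelso the first move is to Linby.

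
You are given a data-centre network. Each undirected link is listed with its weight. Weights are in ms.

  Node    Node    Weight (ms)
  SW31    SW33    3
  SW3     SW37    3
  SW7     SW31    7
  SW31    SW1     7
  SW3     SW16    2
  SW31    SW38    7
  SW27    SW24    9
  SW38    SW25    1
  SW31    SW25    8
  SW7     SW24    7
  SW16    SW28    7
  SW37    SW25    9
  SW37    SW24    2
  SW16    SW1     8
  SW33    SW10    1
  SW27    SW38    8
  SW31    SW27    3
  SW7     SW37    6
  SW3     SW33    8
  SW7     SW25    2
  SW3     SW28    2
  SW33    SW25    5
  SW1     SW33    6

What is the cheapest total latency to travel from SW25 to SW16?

13 ms

Settle nodes by increasing distance from SW25:
SW25: 0
SW38: 1  (via SW25)
SW7: 2  (via SW25)
SW33: 5  (via SW25)
SW10: 6  (via SW33)
SW31: 8  (via SW25)
SW37: 8  (via SW7)
SW24: 9  (via SW7)
SW27: 9  (via SW38)
SW1: 11  (via SW33)
SW3: 11  (via SW37)
SW28: 13  (via SW3)
SW16: 13  (via SW3)
Shortest route: SW25 → SW7 → SW37 → SW3 → SW16 = 13 ms.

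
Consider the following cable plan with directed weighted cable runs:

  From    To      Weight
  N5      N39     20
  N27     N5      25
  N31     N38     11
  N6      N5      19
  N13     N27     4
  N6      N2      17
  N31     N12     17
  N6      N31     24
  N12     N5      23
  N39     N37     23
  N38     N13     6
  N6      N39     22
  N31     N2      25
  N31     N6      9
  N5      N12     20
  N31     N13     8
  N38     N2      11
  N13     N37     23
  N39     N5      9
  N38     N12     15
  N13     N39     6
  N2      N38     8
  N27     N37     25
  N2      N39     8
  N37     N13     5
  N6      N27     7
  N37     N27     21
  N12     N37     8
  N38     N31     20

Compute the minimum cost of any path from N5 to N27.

Running Dijkstra from N5:
N5: 0
N12: 20  (via N5)
N39: 20  (via N5)
N37: 28  (via N12)
N13: 33  (via N37)
N27: 37  (via N13)
Shortest route: N5 → N12 → N37 → N13 → N27 = 37.

37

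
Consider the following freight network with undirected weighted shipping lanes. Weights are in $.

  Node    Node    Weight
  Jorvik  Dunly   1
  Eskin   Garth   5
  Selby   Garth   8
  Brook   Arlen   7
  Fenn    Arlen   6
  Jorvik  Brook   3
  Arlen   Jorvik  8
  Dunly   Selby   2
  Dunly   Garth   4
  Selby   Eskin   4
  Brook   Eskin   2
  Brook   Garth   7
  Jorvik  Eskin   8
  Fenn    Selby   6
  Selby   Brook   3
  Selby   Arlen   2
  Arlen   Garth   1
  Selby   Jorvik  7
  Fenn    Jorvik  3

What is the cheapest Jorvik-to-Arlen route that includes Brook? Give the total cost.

$8

Best Jorvik to Brook: Jorvik–Brook costing 3
Best Brook to Arlen: Brook–Selby–Arlen costing 5
Total via Brook: 3 + 5 = $8.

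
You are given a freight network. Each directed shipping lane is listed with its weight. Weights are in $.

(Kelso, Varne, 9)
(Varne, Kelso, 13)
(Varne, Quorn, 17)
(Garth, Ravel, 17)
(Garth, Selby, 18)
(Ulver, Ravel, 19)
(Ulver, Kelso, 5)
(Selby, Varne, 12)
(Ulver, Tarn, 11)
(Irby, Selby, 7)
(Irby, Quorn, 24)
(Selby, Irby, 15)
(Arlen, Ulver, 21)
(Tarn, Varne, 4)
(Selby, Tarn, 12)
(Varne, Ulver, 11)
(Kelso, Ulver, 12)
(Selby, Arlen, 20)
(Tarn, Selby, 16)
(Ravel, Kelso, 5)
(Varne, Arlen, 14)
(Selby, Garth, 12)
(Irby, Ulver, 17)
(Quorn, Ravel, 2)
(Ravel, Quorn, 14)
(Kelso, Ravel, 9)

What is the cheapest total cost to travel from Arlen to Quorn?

Enumerating some paths:
Arlen → Ulver → Kelso → Ravel → Quorn: 21+5+9+14 = 49
Arlen → Ulver → Kelso → Varne → Quorn: 21+5+9+17 = 52
Cheapest is Arlen → Ulver → Kelso → Ravel → Quorn at $49.

$49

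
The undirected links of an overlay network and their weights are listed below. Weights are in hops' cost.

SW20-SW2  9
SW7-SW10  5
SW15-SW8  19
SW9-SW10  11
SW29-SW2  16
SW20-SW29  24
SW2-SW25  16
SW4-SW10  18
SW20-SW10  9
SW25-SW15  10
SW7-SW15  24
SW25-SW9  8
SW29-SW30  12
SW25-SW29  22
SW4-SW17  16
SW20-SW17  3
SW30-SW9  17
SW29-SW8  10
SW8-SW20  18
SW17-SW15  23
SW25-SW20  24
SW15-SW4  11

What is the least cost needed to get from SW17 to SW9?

23 hops' cost

Candidate routes:
SW17 - SW20 - SW10 - SW9: 3+9+11 = 23
SW17 - SW15 - SW25 - SW9: 23+10+8 = 41
SW17 - SW20 - SW25 - SW9: 3+24+8 = 35
SW17 - SW20 - SW2 - SW25 - SW9: 3+9+16+8 = 36
The minimum is 23 hops' cost via SW17 - SW20 - SW10 - SW9.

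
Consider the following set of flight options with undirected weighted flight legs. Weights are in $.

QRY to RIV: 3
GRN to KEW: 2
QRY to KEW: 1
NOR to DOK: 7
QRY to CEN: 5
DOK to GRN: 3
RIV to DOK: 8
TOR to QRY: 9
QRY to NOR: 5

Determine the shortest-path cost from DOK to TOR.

Compare a few routes:
DOK → RIV → QRY → TOR: 8+3+9 = 20
DOK → GRN → KEW → QRY → TOR: 3+2+1+9 = 15
The minimum is $15 via DOK → GRN → KEW → QRY → TOR.

$15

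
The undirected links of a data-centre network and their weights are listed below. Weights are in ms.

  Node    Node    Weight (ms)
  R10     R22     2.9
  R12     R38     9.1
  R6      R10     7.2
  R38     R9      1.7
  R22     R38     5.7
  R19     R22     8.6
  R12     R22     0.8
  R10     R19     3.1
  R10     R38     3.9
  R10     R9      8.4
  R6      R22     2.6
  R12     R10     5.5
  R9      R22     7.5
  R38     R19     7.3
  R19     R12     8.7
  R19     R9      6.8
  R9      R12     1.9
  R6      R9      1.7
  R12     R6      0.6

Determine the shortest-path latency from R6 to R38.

Shortest distances from R6:
R6: 0
R12: 0.6  (via R6)
R22: 1.4  (via R12)
R9: 1.7  (via R6)
R38: 3.4  (via R9)
Shortest route: R6 → R9 → R38 = 3.4 ms.

3.4 ms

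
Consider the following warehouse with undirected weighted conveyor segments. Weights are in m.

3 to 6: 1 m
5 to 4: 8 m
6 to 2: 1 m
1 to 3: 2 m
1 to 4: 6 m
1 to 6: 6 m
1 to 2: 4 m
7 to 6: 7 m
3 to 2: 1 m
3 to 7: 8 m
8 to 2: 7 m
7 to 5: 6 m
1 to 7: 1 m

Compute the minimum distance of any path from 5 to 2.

10 m

Shortest distances from 5:
5: 0
7: 6  (via 5)
1: 7  (via 7)
4: 8  (via 5)
3: 9  (via 1)
2: 10  (via 3)
Shortest route: 5–7–1–3–2 = 10 m.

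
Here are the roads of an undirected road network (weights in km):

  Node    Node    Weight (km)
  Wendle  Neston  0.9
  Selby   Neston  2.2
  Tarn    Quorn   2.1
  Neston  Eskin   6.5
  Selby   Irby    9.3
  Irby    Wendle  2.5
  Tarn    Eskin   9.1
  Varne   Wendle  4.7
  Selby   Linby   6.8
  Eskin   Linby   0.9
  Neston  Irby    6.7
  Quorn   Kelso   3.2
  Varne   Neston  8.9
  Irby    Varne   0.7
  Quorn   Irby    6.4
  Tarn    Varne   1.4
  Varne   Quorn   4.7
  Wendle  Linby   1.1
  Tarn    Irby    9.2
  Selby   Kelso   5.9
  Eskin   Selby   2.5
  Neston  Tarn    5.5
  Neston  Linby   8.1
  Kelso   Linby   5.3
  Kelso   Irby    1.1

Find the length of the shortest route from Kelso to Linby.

4.7 km

Enumerating some paths:
Kelso - Irby - Varne - Wendle - Linby: 1.1+0.7+4.7+1.1 = 7.6
Kelso - Linby: 5.3 = 5.3
Kelso - Irby - Wendle - Linby: 1.1+2.5+1.1 = 4.7
Kelso - Selby - Eskin - Linby: 5.9+2.5+0.9 = 9.3
Cheapest is Kelso - Irby - Wendle - Linby at 4.7 km.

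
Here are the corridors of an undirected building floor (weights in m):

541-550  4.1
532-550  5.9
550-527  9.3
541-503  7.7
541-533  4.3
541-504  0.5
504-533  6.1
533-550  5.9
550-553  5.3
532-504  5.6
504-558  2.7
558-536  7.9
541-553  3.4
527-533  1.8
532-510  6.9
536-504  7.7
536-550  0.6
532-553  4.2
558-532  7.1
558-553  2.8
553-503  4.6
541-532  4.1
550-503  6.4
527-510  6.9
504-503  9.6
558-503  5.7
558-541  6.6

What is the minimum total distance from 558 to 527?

9.3 m

Candidate routes:
558–504–541–533–527: 2.7+0.5+4.3+1.8 = 9.3
558–504–533–527: 2.7+6.1+1.8 = 10.6
The minimum is 9.3 m via 558–504–541–533–527.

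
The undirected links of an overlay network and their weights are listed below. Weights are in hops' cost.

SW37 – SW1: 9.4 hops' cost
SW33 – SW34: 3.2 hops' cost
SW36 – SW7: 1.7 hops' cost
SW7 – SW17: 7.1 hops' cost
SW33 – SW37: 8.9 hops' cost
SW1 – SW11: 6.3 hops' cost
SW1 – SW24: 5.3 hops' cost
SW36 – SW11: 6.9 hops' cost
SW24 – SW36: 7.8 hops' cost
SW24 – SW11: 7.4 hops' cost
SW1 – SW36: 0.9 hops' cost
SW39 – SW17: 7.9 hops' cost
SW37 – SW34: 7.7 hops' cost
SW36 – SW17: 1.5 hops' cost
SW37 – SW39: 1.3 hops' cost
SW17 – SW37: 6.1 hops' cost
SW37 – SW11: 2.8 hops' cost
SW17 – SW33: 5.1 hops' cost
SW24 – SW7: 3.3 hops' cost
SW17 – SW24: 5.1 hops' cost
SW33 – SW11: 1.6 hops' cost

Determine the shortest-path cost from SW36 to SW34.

Shortest distances from SW36:
SW36: 0
SW1: 0.9  (via SW36)
SW17: 1.5  (via SW36)
SW7: 1.7  (via SW36)
SW24: 5  (via SW7)
SW33: 6.6  (via SW17)
SW11: 6.9  (via SW36)
SW37: 7.6  (via SW17)
SW39: 8.9  (via SW37)
SW34: 9.8  (via SW33)
Shortest route: SW36 → SW17 → SW33 → SW34 = 9.8 hops' cost.

9.8 hops' cost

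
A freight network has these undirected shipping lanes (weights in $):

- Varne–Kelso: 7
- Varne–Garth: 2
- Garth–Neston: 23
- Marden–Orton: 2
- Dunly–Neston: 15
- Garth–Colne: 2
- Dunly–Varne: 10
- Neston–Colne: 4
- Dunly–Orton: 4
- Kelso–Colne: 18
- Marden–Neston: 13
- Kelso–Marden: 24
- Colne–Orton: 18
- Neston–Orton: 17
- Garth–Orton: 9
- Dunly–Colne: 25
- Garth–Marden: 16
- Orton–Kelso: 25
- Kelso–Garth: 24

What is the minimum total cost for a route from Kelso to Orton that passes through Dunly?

Best Kelso to Dunly: Kelso–Varne–Dunly costing 17
Best Dunly to Orton: Dunly–Orton costing 4
Total via Dunly: 17 + 4 = $21.

$21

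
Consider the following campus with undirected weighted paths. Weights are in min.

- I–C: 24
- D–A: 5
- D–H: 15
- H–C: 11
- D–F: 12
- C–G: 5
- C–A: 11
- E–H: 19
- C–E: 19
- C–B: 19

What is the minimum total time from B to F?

Compare a few routes:
B - C - H - D - F: 19+11+15+12 = 57
B - C - A - D - F: 19+11+5+12 = 47
Cheapest is B - C - A - D - F at 47 min.

47 min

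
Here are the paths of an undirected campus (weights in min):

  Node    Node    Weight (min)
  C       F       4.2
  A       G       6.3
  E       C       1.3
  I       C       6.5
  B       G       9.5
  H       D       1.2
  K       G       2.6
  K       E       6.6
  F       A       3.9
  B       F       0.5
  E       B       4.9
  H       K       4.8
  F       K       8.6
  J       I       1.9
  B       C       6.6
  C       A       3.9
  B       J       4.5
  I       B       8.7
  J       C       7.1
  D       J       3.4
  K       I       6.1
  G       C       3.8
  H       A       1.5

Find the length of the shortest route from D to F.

6.6 min

Running Dijkstra from D:
D: 0
H: 1.2  (via D)
A: 2.7  (via H)
J: 3.4  (via D)
I: 5.3  (via J)
K: 6  (via H)
C: 6.6  (via A)
F: 6.6  (via A)
Shortest route: D–H–A–F = 6.6 min.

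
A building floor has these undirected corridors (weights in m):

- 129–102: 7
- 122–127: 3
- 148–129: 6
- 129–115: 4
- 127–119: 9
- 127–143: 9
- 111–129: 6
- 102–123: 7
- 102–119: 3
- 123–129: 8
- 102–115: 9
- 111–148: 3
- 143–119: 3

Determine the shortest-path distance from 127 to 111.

Settle nodes by increasing distance from 127:
127: 0
122: 3  (via 127)
143: 9  (via 127)
119: 9  (via 127)
102: 12  (via 119)
129: 19  (via 102)
123: 19  (via 102)
115: 21  (via 102)
148: 25  (via 129)
111: 25  (via 129)
Shortest route: 127 → 119 → 102 → 129 → 111 = 25 m.

25 m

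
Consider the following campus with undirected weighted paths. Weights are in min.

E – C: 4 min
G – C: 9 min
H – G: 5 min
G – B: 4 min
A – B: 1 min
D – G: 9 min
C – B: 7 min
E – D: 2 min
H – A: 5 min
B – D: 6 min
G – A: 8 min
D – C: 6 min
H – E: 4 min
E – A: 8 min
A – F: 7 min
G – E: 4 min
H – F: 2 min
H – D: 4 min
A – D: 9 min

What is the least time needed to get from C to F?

10 min

Candidate routes:
C–D–E–H–F: 6+2+4+2 = 14
C–E–H–F: 4+4+2 = 10
C–D–H–F: 6+4+2 = 12
C–E–D–H–F: 4+2+4+2 = 12
Cheapest is C–E–H–F at 10 min.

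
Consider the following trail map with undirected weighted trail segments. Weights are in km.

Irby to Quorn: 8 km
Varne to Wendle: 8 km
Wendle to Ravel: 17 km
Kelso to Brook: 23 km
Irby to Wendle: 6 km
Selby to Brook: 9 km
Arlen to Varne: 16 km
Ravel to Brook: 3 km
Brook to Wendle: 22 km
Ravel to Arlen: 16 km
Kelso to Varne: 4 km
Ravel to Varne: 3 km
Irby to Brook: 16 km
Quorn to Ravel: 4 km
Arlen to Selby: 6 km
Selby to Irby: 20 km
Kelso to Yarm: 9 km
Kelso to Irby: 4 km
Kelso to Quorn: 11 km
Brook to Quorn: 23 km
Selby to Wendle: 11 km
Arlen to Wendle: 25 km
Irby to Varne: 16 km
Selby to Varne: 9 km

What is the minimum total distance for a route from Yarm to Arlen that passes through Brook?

Shortest Yarm→Brook: Yarm → Kelso → Varne → Ravel → Brook = 19
Shortest Brook→Arlen: Brook → Selby → Arlen = 15
Total via Brook: 19 + 15 = 34 km.

34 km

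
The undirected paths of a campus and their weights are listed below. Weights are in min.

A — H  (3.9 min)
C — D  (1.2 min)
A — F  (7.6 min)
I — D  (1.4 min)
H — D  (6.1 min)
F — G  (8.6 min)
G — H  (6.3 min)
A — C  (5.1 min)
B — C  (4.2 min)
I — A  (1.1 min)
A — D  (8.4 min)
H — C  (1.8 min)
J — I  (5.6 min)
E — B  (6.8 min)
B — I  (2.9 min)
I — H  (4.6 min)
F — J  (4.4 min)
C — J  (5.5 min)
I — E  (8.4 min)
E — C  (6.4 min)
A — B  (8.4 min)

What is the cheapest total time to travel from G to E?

Enumerating some paths:
G–H–I–E: 6.3+4.6+8.4 = 19.3
G–H–C–E: 6.3+1.8+6.4 = 14.5
G–H–C–D–I–E: 6.3+1.8+1.2+1.4+8.4 = 19.1
G–H–C–B–E: 6.3+1.8+4.2+6.8 = 19.1
Cheapest is G–H–C–E at 14.5 min.

14.5 min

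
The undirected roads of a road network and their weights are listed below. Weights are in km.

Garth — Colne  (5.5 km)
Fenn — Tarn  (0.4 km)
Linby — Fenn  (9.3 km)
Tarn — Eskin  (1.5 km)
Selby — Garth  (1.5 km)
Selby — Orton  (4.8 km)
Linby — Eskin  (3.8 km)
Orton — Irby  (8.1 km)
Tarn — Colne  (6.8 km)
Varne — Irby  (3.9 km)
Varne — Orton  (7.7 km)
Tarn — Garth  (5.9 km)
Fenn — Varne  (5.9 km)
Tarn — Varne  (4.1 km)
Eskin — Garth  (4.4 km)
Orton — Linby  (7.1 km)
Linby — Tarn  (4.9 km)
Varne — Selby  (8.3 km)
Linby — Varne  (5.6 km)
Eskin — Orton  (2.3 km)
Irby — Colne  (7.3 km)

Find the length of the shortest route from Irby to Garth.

Settle nodes by increasing distance from Irby:
Irby: 0
Varne: 3.9  (via Irby)
Colne: 7.3  (via Irby)
Tarn: 8  (via Varne)
Orton: 8.1  (via Irby)
Fenn: 8.4  (via Tarn)
Linby: 9.5  (via Varne)
Eskin: 9.5  (via Tarn)
Selby: 12.2  (via Varne)
Garth: 12.8  (via Colne)
Shortest route: Irby–Colne–Garth = 12.8 km.

12.8 km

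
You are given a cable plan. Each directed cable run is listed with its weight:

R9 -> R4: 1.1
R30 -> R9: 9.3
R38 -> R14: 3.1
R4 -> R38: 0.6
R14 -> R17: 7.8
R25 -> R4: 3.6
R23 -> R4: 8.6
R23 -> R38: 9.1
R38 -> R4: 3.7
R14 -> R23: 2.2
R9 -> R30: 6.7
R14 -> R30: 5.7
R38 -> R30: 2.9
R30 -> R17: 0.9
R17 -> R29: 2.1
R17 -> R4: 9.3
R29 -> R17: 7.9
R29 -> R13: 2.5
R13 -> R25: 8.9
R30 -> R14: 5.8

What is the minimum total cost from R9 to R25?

Enumerating some paths:
R9 → R30 → R17 → R29 → R13 → R25: 6.7+0.9+2.1+2.5+8.9 = 21.1
R9 → R4 → R38 → R30 → R17 → R29 → R13 → R25: 1.1+0.6+2.9+0.9+2.1+2.5+8.9 = 19
The minimum is 19 via R9 → R4 → R38 → R30 → R17 → R29 → R13 → R25.

19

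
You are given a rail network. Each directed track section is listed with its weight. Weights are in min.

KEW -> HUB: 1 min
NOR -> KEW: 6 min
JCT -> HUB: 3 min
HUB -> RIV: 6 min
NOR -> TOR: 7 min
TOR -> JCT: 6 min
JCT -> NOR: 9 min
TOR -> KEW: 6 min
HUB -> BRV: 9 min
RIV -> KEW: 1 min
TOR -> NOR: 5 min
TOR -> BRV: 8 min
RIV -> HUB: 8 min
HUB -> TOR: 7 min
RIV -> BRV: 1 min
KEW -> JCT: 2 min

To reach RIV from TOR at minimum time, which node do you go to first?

Enumerating some paths:
TOR → KEW → HUB → RIV: 6+1+6 = 13
TOR → JCT → HUB → RIV: 6+3+6 = 15
Cheapest is TOR → KEW → HUB → RIV at 13 min.
So from TOR the first move is to KEW.

KEW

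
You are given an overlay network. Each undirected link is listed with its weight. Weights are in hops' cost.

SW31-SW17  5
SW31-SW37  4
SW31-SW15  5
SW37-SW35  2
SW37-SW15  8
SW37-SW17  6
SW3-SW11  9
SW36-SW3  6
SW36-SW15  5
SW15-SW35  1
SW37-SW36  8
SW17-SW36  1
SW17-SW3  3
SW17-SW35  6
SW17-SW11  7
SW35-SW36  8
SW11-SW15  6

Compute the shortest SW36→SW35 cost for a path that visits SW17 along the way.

Best SW36 to SW17: SW36–SW17 costing 1
Shortest SW17→SW35: SW17–SW35 = 6
Total via SW17: 1 + 6 = 7 hops' cost.

7 hops' cost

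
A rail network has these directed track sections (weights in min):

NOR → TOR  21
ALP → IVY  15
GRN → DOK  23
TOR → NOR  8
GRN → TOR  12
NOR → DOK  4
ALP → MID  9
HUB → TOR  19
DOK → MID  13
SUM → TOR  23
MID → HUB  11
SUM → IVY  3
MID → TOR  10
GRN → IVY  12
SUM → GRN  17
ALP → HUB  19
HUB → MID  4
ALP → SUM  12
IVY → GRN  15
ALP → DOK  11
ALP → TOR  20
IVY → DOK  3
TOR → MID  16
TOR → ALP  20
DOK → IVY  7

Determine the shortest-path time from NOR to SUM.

Compare a few routes:
NOR → TOR → ALP → SUM: 21+20+12 = 53
NOR → DOK → MID → TOR → ALP → SUM: 4+13+10+20+12 = 59
The minimum is 53 min via NOR → TOR → ALP → SUM.

53 min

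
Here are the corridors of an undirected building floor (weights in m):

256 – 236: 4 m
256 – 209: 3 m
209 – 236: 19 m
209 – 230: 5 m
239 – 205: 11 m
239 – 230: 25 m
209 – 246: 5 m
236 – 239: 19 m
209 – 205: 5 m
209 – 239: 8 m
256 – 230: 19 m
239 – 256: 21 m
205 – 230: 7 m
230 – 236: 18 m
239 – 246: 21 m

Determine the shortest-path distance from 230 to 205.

7 m

Compare a few routes:
230–209–205: 5+5 = 10
230–205: 7 = 7
The minimum is 7 m via 230–205.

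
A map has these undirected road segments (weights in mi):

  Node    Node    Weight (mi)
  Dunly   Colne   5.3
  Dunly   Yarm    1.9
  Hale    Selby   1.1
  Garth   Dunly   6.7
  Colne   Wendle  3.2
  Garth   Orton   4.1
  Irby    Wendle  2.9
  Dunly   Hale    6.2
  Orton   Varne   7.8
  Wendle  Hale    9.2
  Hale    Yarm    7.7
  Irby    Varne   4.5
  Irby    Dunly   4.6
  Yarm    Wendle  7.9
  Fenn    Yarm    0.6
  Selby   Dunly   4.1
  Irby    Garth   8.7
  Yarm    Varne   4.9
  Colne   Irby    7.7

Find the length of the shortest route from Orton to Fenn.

13.3 mi

Running Dijkstra from Orton:
Orton: 0
Garth: 4.1  (via Orton)
Varne: 7.8  (via Orton)
Dunly: 10.8  (via Garth)
Irby: 12.3  (via Varne)
Yarm: 12.7  (via Varne)
Fenn: 13.3  (via Yarm)
Shortest route: Orton–Varne–Yarm–Fenn = 13.3 mi.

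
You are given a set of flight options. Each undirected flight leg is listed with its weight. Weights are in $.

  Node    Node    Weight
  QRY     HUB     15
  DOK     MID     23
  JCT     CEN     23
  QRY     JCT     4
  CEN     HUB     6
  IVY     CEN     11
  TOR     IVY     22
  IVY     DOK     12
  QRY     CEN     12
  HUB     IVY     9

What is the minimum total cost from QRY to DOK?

Settle nodes by increasing distance from QRY:
QRY: 0
JCT: 4  (via QRY)
CEN: 12  (via QRY)
HUB: 15  (via QRY)
IVY: 23  (via CEN)
DOK: 35  (via IVY)
Shortest route: QRY–CEN–IVY–DOK = $35.

$35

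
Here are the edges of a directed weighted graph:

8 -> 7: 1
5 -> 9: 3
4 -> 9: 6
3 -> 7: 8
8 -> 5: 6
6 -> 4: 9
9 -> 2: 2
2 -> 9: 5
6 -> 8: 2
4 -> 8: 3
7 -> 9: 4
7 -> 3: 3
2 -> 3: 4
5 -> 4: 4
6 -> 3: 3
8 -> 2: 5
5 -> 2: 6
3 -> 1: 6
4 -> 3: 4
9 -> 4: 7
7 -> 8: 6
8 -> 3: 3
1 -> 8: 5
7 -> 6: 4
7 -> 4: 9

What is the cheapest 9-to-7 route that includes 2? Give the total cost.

14

Shortest 9→2: 9–2 = 2
Shortest 2→7: 2–3–7 = 12
Total via 2: 2 + 12 = 14.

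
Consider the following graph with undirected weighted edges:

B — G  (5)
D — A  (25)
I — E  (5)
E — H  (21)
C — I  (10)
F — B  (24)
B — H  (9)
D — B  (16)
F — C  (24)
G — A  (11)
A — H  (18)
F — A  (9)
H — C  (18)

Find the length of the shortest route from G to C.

Enumerating some paths:
G - B - H - C: 5+9+18 = 32
G - A - H - C: 11+18+18 = 47
G - A - F - C: 11+9+24 = 44
G - B - H - E - I - C: 5+9+21+5+10 = 50
The minimum is 32 via G - B - H - C.

32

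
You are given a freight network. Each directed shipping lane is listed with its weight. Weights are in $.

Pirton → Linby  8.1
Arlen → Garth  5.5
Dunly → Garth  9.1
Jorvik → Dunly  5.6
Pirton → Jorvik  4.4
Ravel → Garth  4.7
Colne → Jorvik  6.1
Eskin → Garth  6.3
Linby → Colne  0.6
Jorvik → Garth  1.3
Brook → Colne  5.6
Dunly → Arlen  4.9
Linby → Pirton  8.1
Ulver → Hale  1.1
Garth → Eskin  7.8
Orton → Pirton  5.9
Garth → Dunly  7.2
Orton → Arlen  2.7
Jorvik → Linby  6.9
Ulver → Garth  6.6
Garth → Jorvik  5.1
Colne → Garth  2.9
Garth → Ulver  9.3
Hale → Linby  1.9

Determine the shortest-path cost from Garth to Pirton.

$20.1

Settle nodes by increasing distance from Garth:
Garth: 0
Jorvik: 5.1  (via Garth)
Dunly: 7.2  (via Garth)
Eskin: 7.8  (via Garth)
Ulver: 9.3  (via Garth)
Hale: 10.4  (via Ulver)
Linby: 12  (via Jorvik)
Arlen: 12.1  (via Dunly)
Colne: 12.6  (via Linby)
Pirton: 20.1  (via Linby)
Shortest route: Garth → Jorvik → Linby → Pirton = $20.1.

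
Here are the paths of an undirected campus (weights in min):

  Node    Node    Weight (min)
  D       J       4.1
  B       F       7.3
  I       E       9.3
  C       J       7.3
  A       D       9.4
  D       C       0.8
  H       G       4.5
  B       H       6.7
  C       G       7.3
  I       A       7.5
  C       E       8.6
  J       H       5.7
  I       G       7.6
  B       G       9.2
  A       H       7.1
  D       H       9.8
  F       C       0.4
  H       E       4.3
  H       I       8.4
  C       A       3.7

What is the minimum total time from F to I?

Shortest distances from F:
F: 0
C: 0.4  (via F)
D: 1.2  (via C)
A: 4.1  (via C)
J: 5.3  (via D)
B: 7.3  (via F)
G: 7.7  (via C)
E: 9  (via C)
H: 11  (via D)
I: 11.6  (via A)
Shortest route: F–C–A–I = 11.6 min.

11.6 min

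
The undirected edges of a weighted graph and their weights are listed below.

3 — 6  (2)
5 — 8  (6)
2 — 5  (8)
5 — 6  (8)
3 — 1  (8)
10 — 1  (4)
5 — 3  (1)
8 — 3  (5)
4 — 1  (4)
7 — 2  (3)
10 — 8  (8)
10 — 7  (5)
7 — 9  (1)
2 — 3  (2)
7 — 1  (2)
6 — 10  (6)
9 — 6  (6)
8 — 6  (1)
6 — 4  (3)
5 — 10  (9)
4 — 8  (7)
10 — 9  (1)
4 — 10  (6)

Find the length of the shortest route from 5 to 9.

Compare a few routes:
5 → 3 → 6 → 9: 1+2+6 = 9
5 → 3 → 2 → 7 → 9: 1+2+3+1 = 7
5 → 3 → 6 → 10 → 9: 1+2+6+1 = 10
5 → 10 → 9: 9+1 = 10
The minimum is 7 via 5 → 3 → 2 → 7 → 9.

7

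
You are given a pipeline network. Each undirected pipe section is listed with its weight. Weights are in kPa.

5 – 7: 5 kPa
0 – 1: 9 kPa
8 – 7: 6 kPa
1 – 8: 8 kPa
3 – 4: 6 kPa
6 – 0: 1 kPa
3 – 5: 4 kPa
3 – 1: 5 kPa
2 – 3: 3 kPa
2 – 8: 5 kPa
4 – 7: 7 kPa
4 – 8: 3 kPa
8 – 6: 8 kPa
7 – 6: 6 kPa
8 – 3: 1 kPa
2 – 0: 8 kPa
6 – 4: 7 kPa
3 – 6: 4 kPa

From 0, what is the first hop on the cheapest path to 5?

6

Candidate routes:
0 → 6 → 3 → 5: 1+4+4 = 9
0 → 6 → 7 → 5: 1+6+5 = 12
0 → 6 → 8 → 3 → 5: 1+8+1+4 = 14
0 → 2 → 3 → 5: 8+3+4 = 15
Cheapest is 0 → 6 → 3 → 5 at 9 kPa.
So from 0 the first move is to 6.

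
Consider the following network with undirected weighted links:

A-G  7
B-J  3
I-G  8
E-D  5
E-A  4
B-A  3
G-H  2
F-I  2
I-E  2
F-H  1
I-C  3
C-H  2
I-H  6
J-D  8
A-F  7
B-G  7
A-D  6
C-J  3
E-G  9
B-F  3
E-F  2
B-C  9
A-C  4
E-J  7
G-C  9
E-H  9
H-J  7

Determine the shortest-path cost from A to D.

6

Compare a few routes:
A–B–F–E–D: 3+3+2+5 = 13
A–E–D: 4+5 = 9
A–D: 6 = 6
The minimum is 6 via A–D.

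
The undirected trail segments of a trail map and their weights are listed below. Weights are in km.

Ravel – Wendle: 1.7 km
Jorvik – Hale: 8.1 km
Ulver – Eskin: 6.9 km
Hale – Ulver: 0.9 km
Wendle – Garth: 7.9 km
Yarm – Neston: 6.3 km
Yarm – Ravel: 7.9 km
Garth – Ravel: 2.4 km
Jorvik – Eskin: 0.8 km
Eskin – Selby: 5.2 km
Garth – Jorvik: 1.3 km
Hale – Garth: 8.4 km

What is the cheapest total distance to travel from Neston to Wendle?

15.9 km

Candidate routes:
Neston → Yarm → Ravel → Garth → Wendle: 6.3+7.9+2.4+7.9 = 24.5
Neston → Yarm → Ravel → Wendle: 6.3+7.9+1.7 = 15.9
Cheapest is Neston → Yarm → Ravel → Wendle at 15.9 km.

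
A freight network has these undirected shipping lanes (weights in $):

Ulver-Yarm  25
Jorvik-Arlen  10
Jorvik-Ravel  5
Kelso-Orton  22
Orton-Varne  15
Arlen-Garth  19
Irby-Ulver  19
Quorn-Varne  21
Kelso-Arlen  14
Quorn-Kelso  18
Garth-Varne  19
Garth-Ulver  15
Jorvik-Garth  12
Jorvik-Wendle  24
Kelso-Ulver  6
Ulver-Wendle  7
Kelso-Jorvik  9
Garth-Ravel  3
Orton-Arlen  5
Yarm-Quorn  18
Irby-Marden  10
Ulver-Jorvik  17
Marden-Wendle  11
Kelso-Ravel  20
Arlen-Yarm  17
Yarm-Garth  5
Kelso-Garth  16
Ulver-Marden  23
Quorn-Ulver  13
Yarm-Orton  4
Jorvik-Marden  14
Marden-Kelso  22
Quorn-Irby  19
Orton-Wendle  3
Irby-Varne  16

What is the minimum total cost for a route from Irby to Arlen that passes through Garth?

Best Irby to Garth: Irby → Marden → Jorvik → Ravel → Garth costing 32
Best Garth to Arlen: Garth → Yarm → Orton → Arlen costing 14
Total via Garth: 32 + 14 = $46.

$46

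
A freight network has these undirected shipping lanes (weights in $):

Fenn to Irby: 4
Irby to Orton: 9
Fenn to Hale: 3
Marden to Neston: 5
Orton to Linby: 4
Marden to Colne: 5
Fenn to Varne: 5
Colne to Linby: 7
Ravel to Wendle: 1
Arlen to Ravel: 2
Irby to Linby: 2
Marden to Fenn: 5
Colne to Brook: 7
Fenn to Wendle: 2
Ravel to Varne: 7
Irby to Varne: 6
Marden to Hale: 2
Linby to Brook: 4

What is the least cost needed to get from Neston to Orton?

$20

Candidate routes:
Neston–Marden–Fenn–Irby–Linby–Orton: 5+5+4+2+4 = 20
Neston–Marden–Colne–Linby–Orton: 5+5+7+4 = 21
Cheapest is Neston–Marden–Fenn–Irby–Linby–Orton at $20.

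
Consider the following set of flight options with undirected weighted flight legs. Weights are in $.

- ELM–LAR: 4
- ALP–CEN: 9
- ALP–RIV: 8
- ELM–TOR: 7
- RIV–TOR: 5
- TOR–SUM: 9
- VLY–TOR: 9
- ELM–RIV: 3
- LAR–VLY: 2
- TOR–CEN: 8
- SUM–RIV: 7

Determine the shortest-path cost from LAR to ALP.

Settle nodes by increasing distance from LAR:
LAR: 0
VLY: 2  (via LAR)
ELM: 4  (via LAR)
RIV: 7  (via ELM)
TOR: 11  (via VLY)
SUM: 14  (via RIV)
ALP: 15  (via RIV)
Shortest route: LAR → ELM → RIV → ALP = $15.

$15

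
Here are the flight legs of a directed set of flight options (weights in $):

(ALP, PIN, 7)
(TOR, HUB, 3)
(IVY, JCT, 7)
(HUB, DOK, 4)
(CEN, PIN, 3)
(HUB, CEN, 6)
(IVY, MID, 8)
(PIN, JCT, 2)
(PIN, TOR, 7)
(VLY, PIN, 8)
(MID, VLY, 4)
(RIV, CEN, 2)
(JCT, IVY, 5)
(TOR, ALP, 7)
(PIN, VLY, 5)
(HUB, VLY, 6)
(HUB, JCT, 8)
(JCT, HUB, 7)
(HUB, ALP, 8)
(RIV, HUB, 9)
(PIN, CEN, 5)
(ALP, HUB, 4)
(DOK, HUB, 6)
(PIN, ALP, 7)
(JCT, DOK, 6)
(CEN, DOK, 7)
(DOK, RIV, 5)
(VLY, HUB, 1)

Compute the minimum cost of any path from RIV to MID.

Enumerating some paths:
RIV → CEN → PIN → JCT → IVY → MID: 2+3+2+5+8 = 20
RIV → HUB → JCT → IVY → MID: 9+8+5+8 = 30
The minimum is $20 via RIV → CEN → PIN → JCT → IVY → MID.

$20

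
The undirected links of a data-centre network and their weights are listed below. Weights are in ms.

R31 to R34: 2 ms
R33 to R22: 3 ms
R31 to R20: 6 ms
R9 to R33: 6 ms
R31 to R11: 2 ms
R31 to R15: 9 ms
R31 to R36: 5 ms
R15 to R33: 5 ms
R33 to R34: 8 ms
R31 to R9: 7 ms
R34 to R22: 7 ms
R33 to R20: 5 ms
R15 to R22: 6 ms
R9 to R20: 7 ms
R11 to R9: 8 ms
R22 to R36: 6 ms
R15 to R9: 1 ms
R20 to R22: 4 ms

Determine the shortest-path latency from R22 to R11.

11 ms

Compare a few routes:
R22–R34–R31–R11: 7+2+2 = 11
R22–R36–R31–R11: 6+5+2 = 13
R22–R20–R31–R11: 4+6+2 = 12
The minimum is 11 ms via R22–R34–R31–R11.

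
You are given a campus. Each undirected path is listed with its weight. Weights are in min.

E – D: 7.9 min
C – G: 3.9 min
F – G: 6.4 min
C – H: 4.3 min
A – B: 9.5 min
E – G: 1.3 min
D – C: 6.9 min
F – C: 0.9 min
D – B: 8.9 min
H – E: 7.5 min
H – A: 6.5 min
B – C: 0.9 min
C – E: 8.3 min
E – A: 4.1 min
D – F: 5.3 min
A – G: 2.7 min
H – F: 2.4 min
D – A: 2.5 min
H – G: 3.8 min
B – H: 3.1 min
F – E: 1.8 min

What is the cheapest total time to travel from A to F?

5.8 min

Candidate routes:
A–E–F: 4.1+1.8 = 5.9
A–G–E–F: 2.7+1.3+1.8 = 5.8
A–G–C–F: 2.7+3.9+0.9 = 7.5
Cheapest is A–G–E–F at 5.8 min.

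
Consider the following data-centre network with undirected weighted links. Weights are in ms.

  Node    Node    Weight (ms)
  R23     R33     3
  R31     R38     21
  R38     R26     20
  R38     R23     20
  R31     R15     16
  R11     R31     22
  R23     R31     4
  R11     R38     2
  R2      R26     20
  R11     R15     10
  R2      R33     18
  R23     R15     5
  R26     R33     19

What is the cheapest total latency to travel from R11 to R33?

18 ms

Shortest distances from R11:
R11: 0
R38: 2  (via R11)
R15: 10  (via R11)
R23: 15  (via R15)
R33: 18  (via R23)
Shortest route: R11 → R15 → R23 → R33 = 18 ms.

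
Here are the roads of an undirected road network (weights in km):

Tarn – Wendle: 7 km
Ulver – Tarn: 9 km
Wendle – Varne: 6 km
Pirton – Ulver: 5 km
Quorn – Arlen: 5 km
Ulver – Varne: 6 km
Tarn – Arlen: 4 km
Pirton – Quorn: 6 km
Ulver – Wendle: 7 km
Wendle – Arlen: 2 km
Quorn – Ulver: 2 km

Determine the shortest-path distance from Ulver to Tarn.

9 km

Compare a few routes:
Ulver → Quorn → Arlen → Tarn: 2+5+4 = 11
Ulver → Wendle → Tarn: 7+7 = 14
Ulver → Tarn: 9 = 9
Ulver → Wendle → Arlen → Tarn: 7+2+4 = 13
The minimum is 9 km via Ulver → Tarn.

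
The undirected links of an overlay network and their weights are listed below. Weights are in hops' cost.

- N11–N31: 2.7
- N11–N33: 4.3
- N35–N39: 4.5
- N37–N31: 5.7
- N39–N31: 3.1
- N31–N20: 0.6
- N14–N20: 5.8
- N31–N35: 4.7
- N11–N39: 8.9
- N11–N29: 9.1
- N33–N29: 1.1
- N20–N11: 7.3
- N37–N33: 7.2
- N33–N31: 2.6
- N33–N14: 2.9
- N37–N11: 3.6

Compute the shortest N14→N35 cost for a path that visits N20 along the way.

11.1 hops' cost

Shortest N14→N20: N14–N20 = 5.8
Best N20 to N35: N20–N31–N35 costing 5.3
Total via N20: 5.8 + 5.3 = 11.1 hops' cost.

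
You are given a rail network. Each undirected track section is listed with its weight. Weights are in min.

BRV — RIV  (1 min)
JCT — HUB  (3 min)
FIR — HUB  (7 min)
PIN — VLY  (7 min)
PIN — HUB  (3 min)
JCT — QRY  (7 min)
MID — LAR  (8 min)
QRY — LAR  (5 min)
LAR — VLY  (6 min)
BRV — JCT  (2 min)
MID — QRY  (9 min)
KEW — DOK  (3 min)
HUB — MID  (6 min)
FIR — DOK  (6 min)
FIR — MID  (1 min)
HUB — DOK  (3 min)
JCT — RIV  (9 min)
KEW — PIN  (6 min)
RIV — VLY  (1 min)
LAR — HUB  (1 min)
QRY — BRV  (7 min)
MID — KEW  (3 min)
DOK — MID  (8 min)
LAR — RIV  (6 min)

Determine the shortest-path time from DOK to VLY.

10 min

Running Dijkstra from DOK:
DOK: 0
KEW: 3  (via DOK)
HUB: 3  (via DOK)
LAR: 4  (via HUB)
PIN: 6  (via HUB)
FIR: 6  (via DOK)
JCT: 6  (via HUB)
MID: 6  (via KEW)
BRV: 8  (via JCT)
RIV: 9  (via BRV)
QRY: 9  (via LAR)
VLY: 10  (via LAR)
Shortest route: DOK–HUB–LAR–VLY = 10 min.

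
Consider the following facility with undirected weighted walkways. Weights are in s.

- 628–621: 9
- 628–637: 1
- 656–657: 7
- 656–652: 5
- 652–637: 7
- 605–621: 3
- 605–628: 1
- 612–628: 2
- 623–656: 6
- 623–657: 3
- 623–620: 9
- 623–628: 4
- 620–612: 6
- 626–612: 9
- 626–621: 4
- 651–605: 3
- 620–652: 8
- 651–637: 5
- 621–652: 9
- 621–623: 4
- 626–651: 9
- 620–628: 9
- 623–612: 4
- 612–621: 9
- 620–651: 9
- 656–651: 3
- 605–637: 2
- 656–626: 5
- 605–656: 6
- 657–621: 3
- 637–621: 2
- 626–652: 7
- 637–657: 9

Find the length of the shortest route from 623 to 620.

9 s

Settle nodes by increasing distance from 623:
623: 0
657: 3  (via 623)
612: 4  (via 623)
628: 4  (via 623)
621: 4  (via 623)
637: 5  (via 628)
605: 5  (via 628)
656: 6  (via 623)
626: 8  (via 621)
651: 8  (via 605)
620: 9  (via 623)
Shortest route: 623–620 = 9 s.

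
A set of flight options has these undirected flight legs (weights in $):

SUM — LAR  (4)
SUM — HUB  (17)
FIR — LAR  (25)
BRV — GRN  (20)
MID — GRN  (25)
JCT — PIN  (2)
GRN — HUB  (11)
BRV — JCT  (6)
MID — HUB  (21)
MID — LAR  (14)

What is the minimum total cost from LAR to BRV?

Enumerating some paths:
LAR–MID–GRN–BRV: 14+25+20 = 59
LAR–SUM–HUB–GRN–BRV: 4+17+11+20 = 52
Cheapest is LAR–SUM–HUB–GRN–BRV at $52.

$52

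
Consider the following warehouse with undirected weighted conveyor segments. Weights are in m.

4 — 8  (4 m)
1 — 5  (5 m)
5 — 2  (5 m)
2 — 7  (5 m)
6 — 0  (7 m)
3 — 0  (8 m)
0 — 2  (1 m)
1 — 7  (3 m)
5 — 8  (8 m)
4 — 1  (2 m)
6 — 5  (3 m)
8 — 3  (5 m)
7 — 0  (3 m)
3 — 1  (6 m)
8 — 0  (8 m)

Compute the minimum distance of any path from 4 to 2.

9 m

Enumerating some paths:
4 → 1 → 7 → 0 → 2: 2+3+3+1 = 9
4 → 1 → 5 → 2: 2+5+5 = 12
4 → 1 → 7 → 2: 2+3+5 = 10
Cheapest is 4 → 1 → 7 → 0 → 2 at 9 m.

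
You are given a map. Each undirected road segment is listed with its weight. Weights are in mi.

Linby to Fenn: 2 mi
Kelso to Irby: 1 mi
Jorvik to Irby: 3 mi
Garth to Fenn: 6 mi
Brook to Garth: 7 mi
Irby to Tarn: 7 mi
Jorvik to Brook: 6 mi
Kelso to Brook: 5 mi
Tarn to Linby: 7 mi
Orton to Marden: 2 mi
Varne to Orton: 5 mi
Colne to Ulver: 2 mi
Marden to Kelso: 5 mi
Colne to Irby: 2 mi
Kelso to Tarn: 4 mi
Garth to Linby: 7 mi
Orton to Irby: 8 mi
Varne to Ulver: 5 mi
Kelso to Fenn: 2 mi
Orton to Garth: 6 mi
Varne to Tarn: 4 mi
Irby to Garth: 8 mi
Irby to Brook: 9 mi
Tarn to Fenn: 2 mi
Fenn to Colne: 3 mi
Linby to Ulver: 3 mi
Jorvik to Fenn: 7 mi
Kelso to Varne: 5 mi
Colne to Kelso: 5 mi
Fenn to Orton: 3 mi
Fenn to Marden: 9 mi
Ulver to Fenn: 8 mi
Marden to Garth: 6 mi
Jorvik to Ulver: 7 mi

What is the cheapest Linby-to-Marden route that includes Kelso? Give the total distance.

Best Linby to Kelso: Linby–Fenn–Kelso costing 4
Best Kelso to Marden: Kelso–Marden costing 5
Total via Kelso: 4 + 5 = 9 mi.

9 mi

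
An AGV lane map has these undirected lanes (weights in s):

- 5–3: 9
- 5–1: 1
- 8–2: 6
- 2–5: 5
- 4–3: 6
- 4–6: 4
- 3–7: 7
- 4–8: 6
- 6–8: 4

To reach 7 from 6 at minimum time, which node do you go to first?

4

Compare a few routes:
6 - 8 - 4 - 3 - 7: 4+6+6+7 = 23
6 - 4 - 3 - 7: 4+6+7 = 17
6 - 8 - 2 - 5 - 3 - 7: 4+6+5+9+7 = 31
Cheapest is 6 - 4 - 3 - 7 at 17 s.
So from 6 the first move is to 4.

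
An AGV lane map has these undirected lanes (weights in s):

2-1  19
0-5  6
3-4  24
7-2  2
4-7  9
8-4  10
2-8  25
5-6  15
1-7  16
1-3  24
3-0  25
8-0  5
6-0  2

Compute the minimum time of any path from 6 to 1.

Shortest distances from 6:
6: 0
0: 2  (via 6)
8: 7  (via 0)
5: 8  (via 0)
4: 17  (via 8)
7: 26  (via 4)
3: 27  (via 0)
2: 28  (via 7)
1: 42  (via 7)
Shortest route: 6 → 0 → 8 → 4 → 7 → 1 = 42 s.

42 s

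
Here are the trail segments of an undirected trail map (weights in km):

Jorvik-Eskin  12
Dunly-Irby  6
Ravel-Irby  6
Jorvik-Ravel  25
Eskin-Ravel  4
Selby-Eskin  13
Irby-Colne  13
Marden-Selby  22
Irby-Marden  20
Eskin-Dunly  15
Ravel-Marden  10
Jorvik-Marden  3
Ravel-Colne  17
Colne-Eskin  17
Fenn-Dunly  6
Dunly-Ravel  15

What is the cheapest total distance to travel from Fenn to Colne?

Running Dijkstra from Fenn:
Fenn: 0
Dunly: 6  (via Fenn)
Irby: 12  (via Dunly)
Ravel: 18  (via Irby)
Eskin: 21  (via Dunly)
Colne: 25  (via Irby)
Shortest route: Fenn–Dunly–Irby–Colne = 25 km.

25 km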